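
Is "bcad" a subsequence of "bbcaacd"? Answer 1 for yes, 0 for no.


Check if "bcad" is a subsequence of "bbcaacd"
Greedy scan:
  Position 0 ('b'): matches sub[0] = 'b'
  Position 1 ('b'): no match needed
  Position 2 ('c'): matches sub[1] = 'c'
  Position 3 ('a'): matches sub[2] = 'a'
  Position 4 ('a'): no match needed
  Position 5 ('c'): no match needed
  Position 6 ('d'): matches sub[3] = 'd'
All 4 characters matched => is a subsequence

1


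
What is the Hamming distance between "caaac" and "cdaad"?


Comparing "caaac" and "cdaad" position by position:
  Position 0: 'c' vs 'c' => same
  Position 1: 'a' vs 'd' => differ
  Position 2: 'a' vs 'a' => same
  Position 3: 'a' vs 'a' => same
  Position 4: 'c' vs 'd' => differ
Total differences (Hamming distance): 2

2


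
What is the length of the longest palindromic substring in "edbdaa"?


Input: "edbdaa"
Checking substrings for palindromes:
  [1:4] "dbd" (len 3) => palindrome
  [4:6] "aa" (len 2) => palindrome
Longest palindromic substring: "dbd" with length 3

3


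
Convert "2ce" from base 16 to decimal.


Input: "2ce" in base 16
Positional expansion:
  Digit '2' (value 2) x 16^2 = 512
  Digit 'c' (value 12) x 16^1 = 192
  Digit 'e' (value 14) x 16^0 = 14
Sum = 718

718


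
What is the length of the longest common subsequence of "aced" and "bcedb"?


LCS of "aced" and "bcedb"
DP table:
           b    c    e    d    b
      0    0    0    0    0    0
  a   0    0    0    0    0    0
  c   0    0    1    1    1    1
  e   0    0    1    2    2    2
  d   0    0    1    2    3    3
LCS length = dp[4][5] = 3

3


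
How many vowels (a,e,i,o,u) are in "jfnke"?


Input: jfnke
Checking each character:
  'j' at position 0: consonant
  'f' at position 1: consonant
  'n' at position 2: consonant
  'k' at position 3: consonant
  'e' at position 4: vowel (running total: 1)
Total vowels: 1

1


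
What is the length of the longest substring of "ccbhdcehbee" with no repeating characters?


Input: "ccbhdcehbee"
Sliding window (track last position of each char):
  Position 0 ('c'): window [0,0] length 1 -- new best
  Position 1 ('c'): repeat (last at 0), move window start to 1
  Position 1 ('c'): window [1,1] length 1
  Position 2 ('b'): window [1,2] length 2 -- new best
  Position 3 ('h'): window [1,3] length 3 -- new best
  Position 4 ('d'): window [1,4] length 4 -- new best
  Position 5 ('c'): repeat (last at 1), move window start to 2
  Position 5 ('c'): window [2,5] length 4
  Position 6 ('e'): window [2,6] length 5 -- new best
  Position 7 ('h'): repeat (last at 3), move window start to 4
  Position 7 ('h'): window [4,7] length 4
  Position 8 ('b'): window [4,8] length 5
  Position 9 ('e'): repeat (last at 6), move window start to 7
  Position 9 ('e'): window [7,9] length 3
  Position 10 ('e'): repeat (last at 9), move window start to 10
  Position 10 ('e'): window [10,10] length 1
Longest substring with no repeats: "bhdce" with length 5

5


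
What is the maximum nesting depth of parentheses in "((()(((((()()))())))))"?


Input: "((()(((((()()))())))))"
Tracking depth:
  Position 0 '(': depth becomes 1
  Position 1 '(': depth becomes 2
  Position 2 '(': depth becomes 3
  Position 3 ')': depth becomes 2
  Position 4 '(': depth becomes 3
  Position 5 '(': depth becomes 4
  Position 6 '(': depth becomes 5
  Position 7 '(': depth becomes 6
  Position 8 '(': depth becomes 7
  Position 9 '(': depth becomes 8
  Position 10 ')': depth becomes 7
  Position 11 '(': depth becomes 8
  Position 12 ')': depth becomes 7
  Position 13 ')': depth becomes 6
  Position 14 ')': depth becomes 5
  Position 15 '(': depth becomes 6
  Position 16 ')': depth becomes 5
  Position 17 ')': depth becomes 4
  Position 18 ')': depth becomes 3
  Position 19 ')': depth becomes 2
  Position 20 ')': depth becomes 1
  Position 21 ')': depth becomes 0
Maximum depth reached: 8

8


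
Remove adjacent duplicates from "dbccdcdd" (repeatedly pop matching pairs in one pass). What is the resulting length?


Input: dbccdcdd
Stack-based adjacent duplicate removal:
  Read 'd': push. Stack: d
  Read 'b': push. Stack: db
  Read 'c': push. Stack: dbc
  Read 'c': matches stack top 'c' => pop. Stack: db
  Read 'd': push. Stack: dbd
  Read 'c': push. Stack: dbdc
  Read 'd': push. Stack: dbdcd
  Read 'd': matches stack top 'd' => pop. Stack: dbdc
Final stack: "dbdc" (length 4)

4


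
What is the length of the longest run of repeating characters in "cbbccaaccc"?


Input: "cbbccaaccc"
Scanning for longest run:
  Position 1 ('b'): new char, reset run to 1
  Position 2 ('b'): continues run of 'b', length=2
  Position 3 ('c'): new char, reset run to 1
  Position 4 ('c'): continues run of 'c', length=2
  Position 5 ('a'): new char, reset run to 1
  Position 6 ('a'): continues run of 'a', length=2
  Position 7 ('c'): new char, reset run to 1
  Position 8 ('c'): continues run of 'c', length=2
  Position 9 ('c'): continues run of 'c', length=3
Longest run: 'c' with length 3

3


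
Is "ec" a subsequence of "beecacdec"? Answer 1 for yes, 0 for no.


Check if "ec" is a subsequence of "beecacdec"
Greedy scan:
  Position 0 ('b'): no match needed
  Position 1 ('e'): matches sub[0] = 'e'
  Position 2 ('e'): no match needed
  Position 3 ('c'): matches sub[1] = 'c'
  Position 4 ('a'): no match needed
  Position 5 ('c'): no match needed
  Position 6 ('d'): no match needed
  Position 7 ('e'): no match needed
  Position 8 ('c'): no match needed
All 2 characters matched => is a subsequence

1


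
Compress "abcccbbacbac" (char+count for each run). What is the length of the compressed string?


Input: abcccbbacbac
Runs:
  'a' x 1 => "a1"
  'b' x 1 => "b1"
  'c' x 3 => "c3"
  'b' x 2 => "b2"
  'a' x 1 => "a1"
  'c' x 1 => "c1"
  'b' x 1 => "b1"
  'a' x 1 => "a1"
  'c' x 1 => "c1"
Compressed: "a1b1c3b2a1c1b1a1c1"
Compressed length: 18

18


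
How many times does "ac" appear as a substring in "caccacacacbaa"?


Searching for "ac" in "caccacacacbaa"
Scanning each position:
  Position 0: "ca" => no
  Position 1: "ac" => MATCH
  Position 2: "cc" => no
  Position 3: "ca" => no
  Position 4: "ac" => MATCH
  Position 5: "ca" => no
  Position 6: "ac" => MATCH
  Position 7: "ca" => no
  Position 8: "ac" => MATCH
  Position 9: "cb" => no
  Position 10: "ba" => no
  Position 11: "aa" => no
Total occurrences: 4

4


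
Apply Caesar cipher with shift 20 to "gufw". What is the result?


Caesar cipher: shift "gufw" by 20
  'g' (pos 6) + 20 = pos 0 = 'a'
  'u' (pos 20) + 20 = pos 14 = 'o'
  'f' (pos 5) + 20 = pos 25 = 'z'
  'w' (pos 22) + 20 = pos 16 = 'q'
Result: aozq

aozq


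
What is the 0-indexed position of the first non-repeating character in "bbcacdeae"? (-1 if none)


Input: bbcacdeae
Character frequencies:
  'a': 2
  'b': 2
  'c': 2
  'd': 1
  'e': 2
Scanning left to right for freq == 1:
  Position 0 ('b'): freq=2, skip
  Position 1 ('b'): freq=2, skip
  Position 2 ('c'): freq=2, skip
  Position 3 ('a'): freq=2, skip
  Position 4 ('c'): freq=2, skip
  Position 5 ('d'): unique! => answer = 5

5


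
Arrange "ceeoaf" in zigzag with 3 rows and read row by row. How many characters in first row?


Zigzag "ceeoaf" into 3 rows:
Placing characters:
  'c' => row 0
  'e' => row 1
  'e' => row 2
  'o' => row 1
  'a' => row 0
  'f' => row 1
Rows:
  Row 0: "ca"
  Row 1: "eof"
  Row 2: "e"
First row length: 2

2


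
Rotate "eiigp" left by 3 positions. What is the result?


Input: "eiigp", rotate left by 3
First 3 characters: "eii"
Remaining characters: "gp"
Concatenate remaining + first: "gp" + "eii" = "gpeii"

gpeii


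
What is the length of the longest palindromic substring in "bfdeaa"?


Input: "bfdeaa"
Checking substrings for palindromes:
  [4:6] "aa" (len 2) => palindrome
Longest palindromic substring: "aa" with length 2

2


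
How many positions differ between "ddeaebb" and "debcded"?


Comparing "ddeaebb" and "debcded" position by position:
  Position 0: 'd' vs 'd' => same
  Position 1: 'd' vs 'e' => DIFFER
  Position 2: 'e' vs 'b' => DIFFER
  Position 3: 'a' vs 'c' => DIFFER
  Position 4: 'e' vs 'd' => DIFFER
  Position 5: 'b' vs 'e' => DIFFER
  Position 6: 'b' vs 'd' => DIFFER
Positions that differ: 6

6


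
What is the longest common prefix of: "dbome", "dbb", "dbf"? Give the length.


Words: dbome, dbb, dbf
  Position 0: all 'd' => match
  Position 1: all 'b' => match
  Position 2: ('o', 'b', 'f') => mismatch, stop
LCP = "db" (length 2)

2


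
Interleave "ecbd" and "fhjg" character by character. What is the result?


Interleaving "ecbd" and "fhjg":
  Position 0: 'e' from first, 'f' from second => "ef"
  Position 1: 'c' from first, 'h' from second => "ch"
  Position 2: 'b' from first, 'j' from second => "bj"
  Position 3: 'd' from first, 'g' from second => "dg"
Result: efchbjdg

efchbjdg


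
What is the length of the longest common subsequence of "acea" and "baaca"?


LCS of "acea" and "baaca"
DP table:
           b    a    a    c    a
      0    0    0    0    0    0
  a   0    0    1    1    1    1
  c   0    0    1    1    2    2
  e   0    0    1    1    2    2
  a   0    0    1    2    2    3
LCS length = dp[4][5] = 3

3


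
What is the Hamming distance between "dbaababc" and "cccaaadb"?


Comparing "dbaababc" and "cccaaadb" position by position:
  Position 0: 'd' vs 'c' => differ
  Position 1: 'b' vs 'c' => differ
  Position 2: 'a' vs 'c' => differ
  Position 3: 'a' vs 'a' => same
  Position 4: 'b' vs 'a' => differ
  Position 5: 'a' vs 'a' => same
  Position 6: 'b' vs 'd' => differ
  Position 7: 'c' vs 'b' => differ
Total differences (Hamming distance): 6

6


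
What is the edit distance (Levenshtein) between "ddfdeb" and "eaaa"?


Computing edit distance: "ddfdeb" -> "eaaa"
DP table:
           e    a    a    a
      0    1    2    3    4
  d   1    1    2    3    4
  d   2    2    2    3    4
  f   3    3    3    3    4
  d   4    4    4    4    4
  e   5    4    5    5    5
  b   6    5    5    6    6
Edit distance = dp[6][4] = 6

6


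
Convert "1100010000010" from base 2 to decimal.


Input: "1100010000010" in base 2
Positional expansion:
  Digit '1' (value 1) x 2^12 = 4096
  Digit '1' (value 1) x 2^11 = 2048
  Digit '0' (value 0) x 2^10 = 0
  Digit '0' (value 0) x 2^9 = 0
  Digit '0' (value 0) x 2^8 = 0
  Digit '1' (value 1) x 2^7 = 128
  Digit '0' (value 0) x 2^6 = 0
  Digit '0' (value 0) x 2^5 = 0
  Digit '0' (value 0) x 2^4 = 0
  Digit '0' (value 0) x 2^3 = 0
  Digit '0' (value 0) x 2^2 = 0
  Digit '1' (value 1) x 2^1 = 2
  Digit '0' (value 0) x 2^0 = 0
Sum = 6274

6274


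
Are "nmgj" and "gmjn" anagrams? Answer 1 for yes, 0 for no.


Strings: "nmgj", "gmjn"
Sorted first:  gjmn
Sorted second: gjmn
Sorted forms match => anagrams

1


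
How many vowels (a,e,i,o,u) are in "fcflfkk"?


Input: fcflfkk
Checking each character:
  'f' at position 0: consonant
  'c' at position 1: consonant
  'f' at position 2: consonant
  'l' at position 3: consonant
  'f' at position 4: consonant
  'k' at position 5: consonant
  'k' at position 6: consonant
Total vowels: 0

0


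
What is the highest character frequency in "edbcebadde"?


Input: edbcebadde
Character counts:
  'a': 1
  'b': 2
  'c': 1
  'd': 3
  'e': 3
Maximum frequency: 3

3


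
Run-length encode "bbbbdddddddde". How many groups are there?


Input: bbbbdddddddde
Scanning for consecutive runs:
  Group 1: 'b' x 4 (positions 0-3)
  Group 2: 'd' x 8 (positions 4-11)
  Group 3: 'e' x 1 (positions 12-12)
Total groups: 3

3


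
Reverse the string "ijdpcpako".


Input: ijdpcpako
Reading characters right to left:
  Position 8: 'o'
  Position 7: 'k'
  Position 6: 'a'
  Position 5: 'p'
  Position 4: 'c'
  Position 3: 'p'
  Position 2: 'd'
  Position 1: 'j'
  Position 0: 'i'
Reversed: okapcpdji

okapcpdji


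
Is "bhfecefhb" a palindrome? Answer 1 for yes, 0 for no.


Input: bhfecefhb
Reversed: bhfecefhb
  Compare pos 0 ('b') with pos 8 ('b'): match
  Compare pos 1 ('h') with pos 7 ('h'): match
  Compare pos 2 ('f') with pos 6 ('f'): match
  Compare pos 3 ('e') with pos 5 ('e'): match
Result: palindrome

1


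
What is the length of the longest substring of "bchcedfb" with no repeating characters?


Input: "bchcedfb"
Sliding window (track last position of each char):
  Position 0 ('b'): window [0,0] length 1 -- new best
  Position 1 ('c'): window [0,1] length 2 -- new best
  Position 2 ('h'): window [0,2] length 3 -- new best
  Position 3 ('c'): repeat (last at 1), move window start to 2
  Position 3 ('c'): window [2,3] length 2
  Position 4 ('e'): window [2,4] length 3
  Position 5 ('d'): window [2,5] length 4 -- new best
  Position 6 ('f'): window [2,6] length 5 -- new best
  Position 7 ('b'): window [2,7] length 6 -- new best
Longest substring with no repeats: "hcedfb" with length 6

6


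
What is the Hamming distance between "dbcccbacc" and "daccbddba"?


Comparing "dbcccbacc" and "daccbddba" position by position:
  Position 0: 'd' vs 'd' => same
  Position 1: 'b' vs 'a' => differ
  Position 2: 'c' vs 'c' => same
  Position 3: 'c' vs 'c' => same
  Position 4: 'c' vs 'b' => differ
  Position 5: 'b' vs 'd' => differ
  Position 6: 'a' vs 'd' => differ
  Position 7: 'c' vs 'b' => differ
  Position 8: 'c' vs 'a' => differ
Total differences (Hamming distance): 6

6


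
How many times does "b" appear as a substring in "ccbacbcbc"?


Searching for "b" in "ccbacbcbc"
Scanning each position:
  Position 0: "c" => no
  Position 1: "c" => no
  Position 2: "b" => MATCH
  Position 3: "a" => no
  Position 4: "c" => no
  Position 5: "b" => MATCH
  Position 6: "c" => no
  Position 7: "b" => MATCH
  Position 8: "c" => no
Total occurrences: 3

3


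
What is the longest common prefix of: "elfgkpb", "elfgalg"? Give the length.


Words: elfgkpb, elfgalg
  Position 0: all 'e' => match
  Position 1: all 'l' => match
  Position 2: all 'f' => match
  Position 3: all 'g' => match
  Position 4: ('k', 'a') => mismatch, stop
LCP = "elfg" (length 4)

4


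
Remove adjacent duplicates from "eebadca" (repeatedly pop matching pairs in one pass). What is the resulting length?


Input: eebadca
Stack-based adjacent duplicate removal:
  Read 'e': push. Stack: e
  Read 'e': matches stack top 'e' => pop. Stack: (empty)
  Read 'b': push. Stack: b
  Read 'a': push. Stack: ba
  Read 'd': push. Stack: bad
  Read 'c': push. Stack: badc
  Read 'a': push. Stack: badca
Final stack: "badca" (length 5)

5


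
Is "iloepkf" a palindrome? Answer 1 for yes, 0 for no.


Input: iloepkf
Reversed: fkpeoli
  Compare pos 0 ('i') with pos 6 ('f'): MISMATCH
  Compare pos 1 ('l') with pos 5 ('k'): MISMATCH
  Compare pos 2 ('o') with pos 4 ('p'): MISMATCH
Result: not a palindrome

0


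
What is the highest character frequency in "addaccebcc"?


Input: addaccebcc
Character counts:
  'a': 2
  'b': 1
  'c': 4
  'd': 2
  'e': 1
Maximum frequency: 4

4


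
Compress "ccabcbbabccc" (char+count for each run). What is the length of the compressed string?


Input: ccabcbbabccc
Runs:
  'c' x 2 => "c2"
  'a' x 1 => "a1"
  'b' x 1 => "b1"
  'c' x 1 => "c1"
  'b' x 2 => "b2"
  'a' x 1 => "a1"
  'b' x 1 => "b1"
  'c' x 3 => "c3"
Compressed: "c2a1b1c1b2a1b1c3"
Compressed length: 16

16


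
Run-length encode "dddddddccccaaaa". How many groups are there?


Input: dddddddccccaaaa
Scanning for consecutive runs:
  Group 1: 'd' x 7 (positions 0-6)
  Group 2: 'c' x 4 (positions 7-10)
  Group 3: 'a' x 4 (positions 11-14)
Total groups: 3

3


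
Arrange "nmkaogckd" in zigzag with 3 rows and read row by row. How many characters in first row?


Zigzag "nmkaogckd" into 3 rows:
Placing characters:
  'n' => row 0
  'm' => row 1
  'k' => row 2
  'a' => row 1
  'o' => row 0
  'g' => row 1
  'c' => row 2
  'k' => row 1
  'd' => row 0
Rows:
  Row 0: "nod"
  Row 1: "magk"
  Row 2: "kc"
First row length: 3

3


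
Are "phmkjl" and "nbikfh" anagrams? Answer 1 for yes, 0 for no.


Strings: "phmkjl", "nbikfh"
Sorted first:  hjklmp
Sorted second: bfhikn
Differ at position 0: 'h' vs 'b' => not anagrams

0


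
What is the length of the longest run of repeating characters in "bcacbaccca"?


Input: "bcacbaccca"
Scanning for longest run:
  Position 1 ('c'): new char, reset run to 1
  Position 2 ('a'): new char, reset run to 1
  Position 3 ('c'): new char, reset run to 1
  Position 4 ('b'): new char, reset run to 1
  Position 5 ('a'): new char, reset run to 1
  Position 6 ('c'): new char, reset run to 1
  Position 7 ('c'): continues run of 'c', length=2
  Position 8 ('c'): continues run of 'c', length=3
  Position 9 ('a'): new char, reset run to 1
Longest run: 'c' with length 3

3


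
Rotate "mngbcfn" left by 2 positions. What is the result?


Input: "mngbcfn", rotate left by 2
First 2 characters: "mn"
Remaining characters: "gbcfn"
Concatenate remaining + first: "gbcfn" + "mn" = "gbcfnmn"

gbcfnmn


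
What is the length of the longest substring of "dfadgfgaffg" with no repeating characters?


Input: "dfadgfgaffg"
Sliding window (track last position of each char):
  Position 0 ('d'): window [0,0] length 1 -- new best
  Position 1 ('f'): window [0,1] length 2 -- new best
  Position 2 ('a'): window [0,2] length 3 -- new best
  Position 3 ('d'): repeat (last at 0), move window start to 1
  Position 3 ('d'): window [1,3] length 3
  Position 4 ('g'): window [1,4] length 4 -- new best
  Position 5 ('f'): repeat (last at 1), move window start to 2
  Position 5 ('f'): window [2,5] length 4
  Position 6 ('g'): repeat (last at 4), move window start to 5
  Position 6 ('g'): window [5,6] length 2
  Position 7 ('a'): window [5,7] length 3
  Position 8 ('f'): repeat (last at 5), move window start to 6
  Position 8 ('f'): window [6,8] length 3
  Position 9 ('f'): repeat (last at 8), move window start to 9
  Position 9 ('f'): window [9,9] length 1
  Position 10 ('g'): window [9,10] length 2
Longest substring with no repeats: "fadg" with length 4

4


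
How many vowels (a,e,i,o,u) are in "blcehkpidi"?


Input: blcehkpidi
Checking each character:
  'b' at position 0: consonant
  'l' at position 1: consonant
  'c' at position 2: consonant
  'e' at position 3: vowel (running total: 1)
  'h' at position 4: consonant
  'k' at position 5: consonant
  'p' at position 6: consonant
  'i' at position 7: vowel (running total: 2)
  'd' at position 8: consonant
  'i' at position 9: vowel (running total: 3)
Total vowels: 3

3


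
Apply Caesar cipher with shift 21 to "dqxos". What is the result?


Caesar cipher: shift "dqxos" by 21
  'd' (pos 3) + 21 = pos 24 = 'y'
  'q' (pos 16) + 21 = pos 11 = 'l'
  'x' (pos 23) + 21 = pos 18 = 's'
  'o' (pos 14) + 21 = pos 9 = 'j'
  's' (pos 18) + 21 = pos 13 = 'n'
Result: ylsjn

ylsjn


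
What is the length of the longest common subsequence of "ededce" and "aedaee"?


LCS of "ededce" and "aedaee"
DP table:
           a    e    d    a    e    e
      0    0    0    0    0    0    0
  e   0    0    1    1    1    1    1
  d   0    0    1    2    2    2    2
  e   0    0    1    2    2    3    3
  d   0    0    1    2    2    3    3
  c   0    0    1    2    2    3    3
  e   0    0    1    2    2    3    4
LCS length = dp[6][6] = 4

4


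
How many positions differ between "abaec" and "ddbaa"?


Comparing "abaec" and "ddbaa" position by position:
  Position 0: 'a' vs 'd' => DIFFER
  Position 1: 'b' vs 'd' => DIFFER
  Position 2: 'a' vs 'b' => DIFFER
  Position 3: 'e' vs 'a' => DIFFER
  Position 4: 'c' vs 'a' => DIFFER
Positions that differ: 5

5


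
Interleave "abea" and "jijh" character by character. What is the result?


Interleaving "abea" and "jijh":
  Position 0: 'a' from first, 'j' from second => "aj"
  Position 1: 'b' from first, 'i' from second => "bi"
  Position 2: 'e' from first, 'j' from second => "ej"
  Position 3: 'a' from first, 'h' from second => "ah"
Result: ajbiejah

ajbiejah


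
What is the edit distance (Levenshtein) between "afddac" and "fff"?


Computing edit distance: "afddac" -> "fff"
DP table:
           f    f    f
      0    1    2    3
  a   1    1    2    3
  f   2    1    1    2
  d   3    2    2    2
  d   4    3    3    3
  a   5    4    4    4
  c   6    5    5    5
Edit distance = dp[6][3] = 5

5


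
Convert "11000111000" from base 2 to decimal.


Input: "11000111000" in base 2
Positional expansion:
  Digit '1' (value 1) x 2^10 = 1024
  Digit '1' (value 1) x 2^9 = 512
  Digit '0' (value 0) x 2^8 = 0
  Digit '0' (value 0) x 2^7 = 0
  Digit '0' (value 0) x 2^6 = 0
  Digit '1' (value 1) x 2^5 = 32
  Digit '1' (value 1) x 2^4 = 16
  Digit '1' (value 1) x 2^3 = 8
  Digit '0' (value 0) x 2^2 = 0
  Digit '0' (value 0) x 2^1 = 0
  Digit '0' (value 0) x 2^0 = 0
Sum = 1592

1592


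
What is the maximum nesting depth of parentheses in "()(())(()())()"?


Input: "()(())(()())()"
Tracking depth:
  Position 0 '(': depth becomes 1
  Position 1 ')': depth becomes 0
  Position 2 '(': depth becomes 1
  Position 3 '(': depth becomes 2
  Position 4 ')': depth becomes 1
  Position 5 ')': depth becomes 0
  Position 6 '(': depth becomes 1
  Position 7 '(': depth becomes 2
  Position 8 ')': depth becomes 1
  Position 9 '(': depth becomes 2
  Position 10 ')': depth becomes 1
  Position 11 ')': depth becomes 0
  Position 12 '(': depth becomes 1
  Position 13 ')': depth becomes 0
Maximum depth reached: 2

2


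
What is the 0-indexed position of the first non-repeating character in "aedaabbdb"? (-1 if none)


Input: aedaabbdb
Character frequencies:
  'a': 3
  'b': 3
  'd': 2
  'e': 1
Scanning left to right for freq == 1:
  Position 0 ('a'): freq=3, skip
  Position 1 ('e'): unique! => answer = 1

1


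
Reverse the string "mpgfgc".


Input: mpgfgc
Reading characters right to left:
  Position 5: 'c'
  Position 4: 'g'
  Position 3: 'f'
  Position 2: 'g'
  Position 1: 'p'
  Position 0: 'm'
Reversed: cgfgpm

cgfgpm


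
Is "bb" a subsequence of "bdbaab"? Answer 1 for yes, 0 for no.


Check if "bb" is a subsequence of "bdbaab"
Greedy scan:
  Position 0 ('b'): matches sub[0] = 'b'
  Position 1 ('d'): no match needed
  Position 2 ('b'): matches sub[1] = 'b'
  Position 3 ('a'): no match needed
  Position 4 ('a'): no match needed
  Position 5 ('b'): no match needed
All 2 characters matched => is a subsequence

1


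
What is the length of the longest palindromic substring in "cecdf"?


Input: "cecdf"
Checking substrings for palindromes:
  [0:3] "cec" (len 3) => palindrome
Longest palindromic substring: "cec" with length 3

3


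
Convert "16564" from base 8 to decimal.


Input: "16564" in base 8
Positional expansion:
  Digit '1' (value 1) x 8^4 = 4096
  Digit '6' (value 6) x 8^3 = 3072
  Digit '5' (value 5) x 8^2 = 320
  Digit '6' (value 6) x 8^1 = 48
  Digit '4' (value 4) x 8^0 = 4
Sum = 7540

7540


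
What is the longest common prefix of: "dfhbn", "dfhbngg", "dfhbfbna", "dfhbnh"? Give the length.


Words: dfhbn, dfhbngg, dfhbfbna, dfhbnh
  Position 0: all 'd' => match
  Position 1: all 'f' => match
  Position 2: all 'h' => match
  Position 3: all 'b' => match
  Position 4: ('n', 'n', 'f', 'n') => mismatch, stop
LCP = "dfhb" (length 4)

4


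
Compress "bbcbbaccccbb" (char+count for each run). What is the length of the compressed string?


Input: bbcbbaccccbb
Runs:
  'b' x 2 => "b2"
  'c' x 1 => "c1"
  'b' x 2 => "b2"
  'a' x 1 => "a1"
  'c' x 4 => "c4"
  'b' x 2 => "b2"
Compressed: "b2c1b2a1c4b2"
Compressed length: 12

12


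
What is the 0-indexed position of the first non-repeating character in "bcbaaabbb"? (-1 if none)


Input: bcbaaabbb
Character frequencies:
  'a': 3
  'b': 5
  'c': 1
Scanning left to right for freq == 1:
  Position 0 ('b'): freq=5, skip
  Position 1 ('c'): unique! => answer = 1

1


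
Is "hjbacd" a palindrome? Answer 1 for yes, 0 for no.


Input: hjbacd
Reversed: dcabjh
  Compare pos 0 ('h') with pos 5 ('d'): MISMATCH
  Compare pos 1 ('j') with pos 4 ('c'): MISMATCH
  Compare pos 2 ('b') with pos 3 ('a'): MISMATCH
Result: not a palindrome

0


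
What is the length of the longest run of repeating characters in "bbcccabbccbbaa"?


Input: "bbcccabbccbbaa"
Scanning for longest run:
  Position 1 ('b'): continues run of 'b', length=2
  Position 2 ('c'): new char, reset run to 1
  Position 3 ('c'): continues run of 'c', length=2
  Position 4 ('c'): continues run of 'c', length=3
  Position 5 ('a'): new char, reset run to 1
  Position 6 ('b'): new char, reset run to 1
  Position 7 ('b'): continues run of 'b', length=2
  Position 8 ('c'): new char, reset run to 1
  Position 9 ('c'): continues run of 'c', length=2
  Position 10 ('b'): new char, reset run to 1
  Position 11 ('b'): continues run of 'b', length=2
  Position 12 ('a'): new char, reset run to 1
  Position 13 ('a'): continues run of 'a', length=2
Longest run: 'c' with length 3

3


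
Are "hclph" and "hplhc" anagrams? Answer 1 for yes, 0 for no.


Strings: "hclph", "hplhc"
Sorted first:  chhlp
Sorted second: chhlp
Sorted forms match => anagrams

1


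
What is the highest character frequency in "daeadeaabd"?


Input: daeadeaabd
Character counts:
  'a': 4
  'b': 1
  'd': 3
  'e': 2
Maximum frequency: 4

4


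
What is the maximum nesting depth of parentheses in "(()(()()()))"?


Input: "(()(()()()))"
Tracking depth:
  Position 0 '(': depth becomes 1
  Position 1 '(': depth becomes 2
  Position 2 ')': depth becomes 1
  Position 3 '(': depth becomes 2
  Position 4 '(': depth becomes 3
  Position 5 ')': depth becomes 2
  Position 6 '(': depth becomes 3
  Position 7 ')': depth becomes 2
  Position 8 '(': depth becomes 3
  Position 9 ')': depth becomes 2
  Position 10 ')': depth becomes 1
  Position 11 ')': depth becomes 0
Maximum depth reached: 3

3


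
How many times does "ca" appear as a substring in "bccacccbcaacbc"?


Searching for "ca" in "bccacccbcaacbc"
Scanning each position:
  Position 0: "bc" => no
  Position 1: "cc" => no
  Position 2: "ca" => MATCH
  Position 3: "ac" => no
  Position 4: "cc" => no
  Position 5: "cc" => no
  Position 6: "cb" => no
  Position 7: "bc" => no
  Position 8: "ca" => MATCH
  Position 9: "aa" => no
  Position 10: "ac" => no
  Position 11: "cb" => no
  Position 12: "bc" => no
Total occurrences: 2

2


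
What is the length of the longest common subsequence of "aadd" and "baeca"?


LCS of "aadd" and "baeca"
DP table:
           b    a    e    c    a
      0    0    0    0    0    0
  a   0    0    1    1    1    1
  a   0    0    1    1    1    2
  d   0    0    1    1    1    2
  d   0    0    1    1    1    2
LCS length = dp[4][5] = 2

2


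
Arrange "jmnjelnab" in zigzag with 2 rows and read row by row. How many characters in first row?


Zigzag "jmnjelnab" into 2 rows:
Placing characters:
  'j' => row 0
  'm' => row 1
  'n' => row 0
  'j' => row 1
  'e' => row 0
  'l' => row 1
  'n' => row 0
  'a' => row 1
  'b' => row 0
Rows:
  Row 0: "jnenb"
  Row 1: "mjla"
First row length: 5

5


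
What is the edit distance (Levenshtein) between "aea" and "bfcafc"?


Computing edit distance: "aea" -> "bfcafc"
DP table:
           b    f    c    a    f    c
      0    1    2    3    4    5    6
  a   1    1    2    3    3    4    5
  e   2    2    2    3    4    4    5
  a   3    3    3    3    3    4    5
Edit distance = dp[3][6] = 5

5


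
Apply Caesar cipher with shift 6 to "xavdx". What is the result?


Caesar cipher: shift "xavdx" by 6
  'x' (pos 23) + 6 = pos 3 = 'd'
  'a' (pos 0) + 6 = pos 6 = 'g'
  'v' (pos 21) + 6 = pos 1 = 'b'
  'd' (pos 3) + 6 = pos 9 = 'j'
  'x' (pos 23) + 6 = pos 3 = 'd'
Result: dgbjd

dgbjd


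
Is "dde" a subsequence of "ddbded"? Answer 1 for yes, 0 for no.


Check if "dde" is a subsequence of "ddbded"
Greedy scan:
  Position 0 ('d'): matches sub[0] = 'd'
  Position 1 ('d'): matches sub[1] = 'd'
  Position 2 ('b'): no match needed
  Position 3 ('d'): no match needed
  Position 4 ('e'): matches sub[2] = 'e'
  Position 5 ('d'): no match needed
All 3 characters matched => is a subsequence

1


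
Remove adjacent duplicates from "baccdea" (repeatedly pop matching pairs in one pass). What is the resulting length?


Input: baccdea
Stack-based adjacent duplicate removal:
  Read 'b': push. Stack: b
  Read 'a': push. Stack: ba
  Read 'c': push. Stack: bac
  Read 'c': matches stack top 'c' => pop. Stack: ba
  Read 'd': push. Stack: bad
  Read 'e': push. Stack: bade
  Read 'a': push. Stack: badea
Final stack: "badea" (length 5)

5


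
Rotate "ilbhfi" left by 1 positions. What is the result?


Input: "ilbhfi", rotate left by 1
First 1 characters: "i"
Remaining characters: "lbhfi"
Concatenate remaining + first: "lbhfi" + "i" = "lbhfii"

lbhfii


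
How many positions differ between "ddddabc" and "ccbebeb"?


Comparing "ddddabc" and "ccbebeb" position by position:
  Position 0: 'd' vs 'c' => DIFFER
  Position 1: 'd' vs 'c' => DIFFER
  Position 2: 'd' vs 'b' => DIFFER
  Position 3: 'd' vs 'e' => DIFFER
  Position 4: 'a' vs 'b' => DIFFER
  Position 5: 'b' vs 'e' => DIFFER
  Position 6: 'c' vs 'b' => DIFFER
Positions that differ: 7

7


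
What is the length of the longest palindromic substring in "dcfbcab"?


Input: "dcfbcab"
Checking substrings for palindromes:
  No multi-char palindromic substrings found
Longest palindromic substring: "d" with length 1

1


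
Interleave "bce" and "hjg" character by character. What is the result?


Interleaving "bce" and "hjg":
  Position 0: 'b' from first, 'h' from second => "bh"
  Position 1: 'c' from first, 'j' from second => "cj"
  Position 2: 'e' from first, 'g' from second => "eg"
Result: bhcjeg

bhcjeg


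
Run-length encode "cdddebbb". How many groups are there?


Input: cdddebbb
Scanning for consecutive runs:
  Group 1: 'c' x 1 (positions 0-0)
  Group 2: 'd' x 3 (positions 1-3)
  Group 3: 'e' x 1 (positions 4-4)
  Group 4: 'b' x 3 (positions 5-7)
Total groups: 4

4


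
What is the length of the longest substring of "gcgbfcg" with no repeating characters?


Input: "gcgbfcg"
Sliding window (track last position of each char):
  Position 0 ('g'): window [0,0] length 1 -- new best
  Position 1 ('c'): window [0,1] length 2 -- new best
  Position 2 ('g'): repeat (last at 0), move window start to 1
  Position 2 ('g'): window [1,2] length 2
  Position 3 ('b'): window [1,3] length 3 -- new best
  Position 4 ('f'): window [1,4] length 4 -- new best
  Position 5 ('c'): repeat (last at 1), move window start to 2
  Position 5 ('c'): window [2,5] length 4
  Position 6 ('g'): repeat (last at 2), move window start to 3
  Position 6 ('g'): window [3,6] length 4
Longest substring with no repeats: "cgbf" with length 4

4


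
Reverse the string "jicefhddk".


Input: jicefhddk
Reading characters right to left:
  Position 8: 'k'
  Position 7: 'd'
  Position 6: 'd'
  Position 5: 'h'
  Position 4: 'f'
  Position 3: 'e'
  Position 2: 'c'
  Position 1: 'i'
  Position 0: 'j'
Reversed: kddhfecij

kddhfecij


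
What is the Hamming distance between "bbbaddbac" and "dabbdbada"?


Comparing "bbbaddbac" and "dabbdbada" position by position:
  Position 0: 'b' vs 'd' => differ
  Position 1: 'b' vs 'a' => differ
  Position 2: 'b' vs 'b' => same
  Position 3: 'a' vs 'b' => differ
  Position 4: 'd' vs 'd' => same
  Position 5: 'd' vs 'b' => differ
  Position 6: 'b' vs 'a' => differ
  Position 7: 'a' vs 'd' => differ
  Position 8: 'c' vs 'a' => differ
Total differences (Hamming distance): 7

7


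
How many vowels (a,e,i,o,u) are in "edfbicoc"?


Input: edfbicoc
Checking each character:
  'e' at position 0: vowel (running total: 1)
  'd' at position 1: consonant
  'f' at position 2: consonant
  'b' at position 3: consonant
  'i' at position 4: vowel (running total: 2)
  'c' at position 5: consonant
  'o' at position 6: vowel (running total: 3)
  'c' at position 7: consonant
Total vowels: 3

3


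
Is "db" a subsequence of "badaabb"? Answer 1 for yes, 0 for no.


Check if "db" is a subsequence of "badaabb"
Greedy scan:
  Position 0 ('b'): no match needed
  Position 1 ('a'): no match needed
  Position 2 ('d'): matches sub[0] = 'd'
  Position 3 ('a'): no match needed
  Position 4 ('a'): no match needed
  Position 5 ('b'): matches sub[1] = 'b'
  Position 6 ('b'): no match needed
All 2 characters matched => is a subsequence

1


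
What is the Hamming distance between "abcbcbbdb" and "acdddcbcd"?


Comparing "abcbcbbdb" and "acdddcbcd" position by position:
  Position 0: 'a' vs 'a' => same
  Position 1: 'b' vs 'c' => differ
  Position 2: 'c' vs 'd' => differ
  Position 3: 'b' vs 'd' => differ
  Position 4: 'c' vs 'd' => differ
  Position 5: 'b' vs 'c' => differ
  Position 6: 'b' vs 'b' => same
  Position 7: 'd' vs 'c' => differ
  Position 8: 'b' vs 'd' => differ
Total differences (Hamming distance): 7

7


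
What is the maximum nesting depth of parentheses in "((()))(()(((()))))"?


Input: "((()))(()(((()))))"
Tracking depth:
  Position 0 '(': depth becomes 1
  Position 1 '(': depth becomes 2
  Position 2 '(': depth becomes 3
  Position 3 ')': depth becomes 2
  Position 4 ')': depth becomes 1
  Position 5 ')': depth becomes 0
  Position 6 '(': depth becomes 1
  Position 7 '(': depth becomes 2
  Position 8 ')': depth becomes 1
  Position 9 '(': depth becomes 2
  Position 10 '(': depth becomes 3
  Position 11 '(': depth becomes 4
  Position 12 '(': depth becomes 5
  Position 13 ')': depth becomes 4
  Position 14 ')': depth becomes 3
  Position 15 ')': depth becomes 2
  Position 16 ')': depth becomes 1
  Position 17 ')': depth becomes 0
Maximum depth reached: 5

5


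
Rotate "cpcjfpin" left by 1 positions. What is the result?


Input: "cpcjfpin", rotate left by 1
First 1 characters: "c"
Remaining characters: "pcjfpin"
Concatenate remaining + first: "pcjfpin" + "c" = "pcjfpinc"

pcjfpinc


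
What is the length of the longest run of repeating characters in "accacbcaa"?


Input: "accacbcaa"
Scanning for longest run:
  Position 1 ('c'): new char, reset run to 1
  Position 2 ('c'): continues run of 'c', length=2
  Position 3 ('a'): new char, reset run to 1
  Position 4 ('c'): new char, reset run to 1
  Position 5 ('b'): new char, reset run to 1
  Position 6 ('c'): new char, reset run to 1
  Position 7 ('a'): new char, reset run to 1
  Position 8 ('a'): continues run of 'a', length=2
Longest run: 'c' with length 2

2


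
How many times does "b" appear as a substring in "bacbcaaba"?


Searching for "b" in "bacbcaaba"
Scanning each position:
  Position 0: "b" => MATCH
  Position 1: "a" => no
  Position 2: "c" => no
  Position 3: "b" => MATCH
  Position 4: "c" => no
  Position 5: "a" => no
  Position 6: "a" => no
  Position 7: "b" => MATCH
  Position 8: "a" => no
Total occurrences: 3

3


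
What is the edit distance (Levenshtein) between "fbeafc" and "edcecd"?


Computing edit distance: "fbeafc" -> "edcecd"
DP table:
           e    d    c    e    c    d
      0    1    2    3    4    5    6
  f   1    1    2    3    4    5    6
  b   2    2    2    3    4    5    6
  e   3    2    3    3    3    4    5
  a   4    3    3    4    4    4    5
  f   5    4    4    4    5    5    5
  c   6    5    5    4    5    5    6
Edit distance = dp[6][6] = 6

6


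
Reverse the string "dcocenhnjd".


Input: dcocenhnjd
Reading characters right to left:
  Position 9: 'd'
  Position 8: 'j'
  Position 7: 'n'
  Position 6: 'h'
  Position 5: 'n'
  Position 4: 'e'
  Position 3: 'c'
  Position 2: 'o'
  Position 1: 'c'
  Position 0: 'd'
Reversed: djnhnecocd

djnhnecocd


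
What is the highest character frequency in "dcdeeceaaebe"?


Input: dcdeeceaaebe
Character counts:
  'a': 2
  'b': 1
  'c': 2
  'd': 2
  'e': 5
Maximum frequency: 5

5


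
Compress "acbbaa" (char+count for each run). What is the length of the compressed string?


Input: acbbaa
Runs:
  'a' x 1 => "a1"
  'c' x 1 => "c1"
  'b' x 2 => "b2"
  'a' x 2 => "a2"
Compressed: "a1c1b2a2"
Compressed length: 8

8


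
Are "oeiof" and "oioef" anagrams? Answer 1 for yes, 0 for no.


Strings: "oeiof", "oioef"
Sorted first:  efioo
Sorted second: efioo
Sorted forms match => anagrams

1


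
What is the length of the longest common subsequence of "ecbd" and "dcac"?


LCS of "ecbd" and "dcac"
DP table:
           d    c    a    c
      0    0    0    0    0
  e   0    0    0    0    0
  c   0    0    1    1    1
  b   0    0    1    1    1
  d   0    1    1    1    1
LCS length = dp[4][4] = 1

1


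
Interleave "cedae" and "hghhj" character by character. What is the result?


Interleaving "cedae" and "hghhj":
  Position 0: 'c' from first, 'h' from second => "ch"
  Position 1: 'e' from first, 'g' from second => "eg"
  Position 2: 'd' from first, 'h' from second => "dh"
  Position 3: 'a' from first, 'h' from second => "ah"
  Position 4: 'e' from first, 'j' from second => "ej"
Result: chegdhahej

chegdhahej


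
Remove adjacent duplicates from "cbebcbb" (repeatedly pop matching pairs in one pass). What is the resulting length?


Input: cbebcbb
Stack-based adjacent duplicate removal:
  Read 'c': push. Stack: c
  Read 'b': push. Stack: cb
  Read 'e': push. Stack: cbe
  Read 'b': push. Stack: cbeb
  Read 'c': push. Stack: cbebc
  Read 'b': push. Stack: cbebcb
  Read 'b': matches stack top 'b' => pop. Stack: cbebc
Final stack: "cbebc" (length 5)

5


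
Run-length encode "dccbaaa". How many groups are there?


Input: dccbaaa
Scanning for consecutive runs:
  Group 1: 'd' x 1 (positions 0-0)
  Group 2: 'c' x 2 (positions 1-2)
  Group 3: 'b' x 1 (positions 3-3)
  Group 4: 'a' x 3 (positions 4-6)
Total groups: 4

4


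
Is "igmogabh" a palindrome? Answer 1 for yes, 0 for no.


Input: igmogabh
Reversed: hbagomgi
  Compare pos 0 ('i') with pos 7 ('h'): MISMATCH
  Compare pos 1 ('g') with pos 6 ('b'): MISMATCH
  Compare pos 2 ('m') with pos 5 ('a'): MISMATCH
  Compare pos 3 ('o') with pos 4 ('g'): MISMATCH
Result: not a palindrome

0


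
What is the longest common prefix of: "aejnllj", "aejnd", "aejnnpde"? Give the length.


Words: aejnllj, aejnd, aejnnpde
  Position 0: all 'a' => match
  Position 1: all 'e' => match
  Position 2: all 'j' => match
  Position 3: all 'n' => match
  Position 4: ('l', 'd', 'n') => mismatch, stop
LCP = "aejn" (length 4)

4


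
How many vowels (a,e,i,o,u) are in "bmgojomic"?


Input: bmgojomic
Checking each character:
  'b' at position 0: consonant
  'm' at position 1: consonant
  'g' at position 2: consonant
  'o' at position 3: vowel (running total: 1)
  'j' at position 4: consonant
  'o' at position 5: vowel (running total: 2)
  'm' at position 6: consonant
  'i' at position 7: vowel (running total: 3)
  'c' at position 8: consonant
Total vowels: 3

3


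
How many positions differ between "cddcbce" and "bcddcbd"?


Comparing "cddcbce" and "bcddcbd" position by position:
  Position 0: 'c' vs 'b' => DIFFER
  Position 1: 'd' vs 'c' => DIFFER
  Position 2: 'd' vs 'd' => same
  Position 3: 'c' vs 'd' => DIFFER
  Position 4: 'b' vs 'c' => DIFFER
  Position 5: 'c' vs 'b' => DIFFER
  Position 6: 'e' vs 'd' => DIFFER
Positions that differ: 6

6


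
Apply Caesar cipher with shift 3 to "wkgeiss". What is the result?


Caesar cipher: shift "wkgeiss" by 3
  'w' (pos 22) + 3 = pos 25 = 'z'
  'k' (pos 10) + 3 = pos 13 = 'n'
  'g' (pos 6) + 3 = pos 9 = 'j'
  'e' (pos 4) + 3 = pos 7 = 'h'
  'i' (pos 8) + 3 = pos 11 = 'l'
  's' (pos 18) + 3 = pos 21 = 'v'
  's' (pos 18) + 3 = pos 21 = 'v'
Result: znjhlvv

znjhlvv


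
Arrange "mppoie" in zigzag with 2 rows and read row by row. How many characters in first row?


Zigzag "mppoie" into 2 rows:
Placing characters:
  'm' => row 0
  'p' => row 1
  'p' => row 0
  'o' => row 1
  'i' => row 0
  'e' => row 1
Rows:
  Row 0: "mpi"
  Row 1: "poe"
First row length: 3

3


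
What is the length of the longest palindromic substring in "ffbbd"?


Input: "ffbbd"
Checking substrings for palindromes:
  [0:2] "ff" (len 2) => palindrome
  [2:4] "bb" (len 2) => palindrome
Longest palindromic substring: "ff" with length 2

2


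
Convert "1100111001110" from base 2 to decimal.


Input: "1100111001110" in base 2
Positional expansion:
  Digit '1' (value 1) x 2^12 = 4096
  Digit '1' (value 1) x 2^11 = 2048
  Digit '0' (value 0) x 2^10 = 0
  Digit '0' (value 0) x 2^9 = 0
  Digit '1' (value 1) x 2^8 = 256
  Digit '1' (value 1) x 2^7 = 128
  Digit '1' (value 1) x 2^6 = 64
  Digit '0' (value 0) x 2^5 = 0
  Digit '0' (value 0) x 2^4 = 0
  Digit '1' (value 1) x 2^3 = 8
  Digit '1' (value 1) x 2^2 = 4
  Digit '1' (value 1) x 2^1 = 2
  Digit '0' (value 0) x 2^0 = 0
Sum = 6606

6606
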